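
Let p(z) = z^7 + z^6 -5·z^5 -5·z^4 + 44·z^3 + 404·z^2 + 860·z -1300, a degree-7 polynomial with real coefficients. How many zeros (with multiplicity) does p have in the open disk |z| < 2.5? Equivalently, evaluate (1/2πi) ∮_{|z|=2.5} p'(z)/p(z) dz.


The zeros of p are: (-3 + 1i), (-3 - 1i), (3 + 2i), (3 - 2i), (-1 + 3i), (-1 - 3i), 1.
Their magnitudes are: 3.162, 3.162, 3.606, 3.606, 3.162, 3.162, 1.
Zeros with |z| < R = 2.5: 1.
Count = 1.
By the argument principle, (1/2πi) ∮_{|z|=R} p'(z)/p(z) dz equals exactly this count.

Number of zeros inside |z| < 2.5: 1.


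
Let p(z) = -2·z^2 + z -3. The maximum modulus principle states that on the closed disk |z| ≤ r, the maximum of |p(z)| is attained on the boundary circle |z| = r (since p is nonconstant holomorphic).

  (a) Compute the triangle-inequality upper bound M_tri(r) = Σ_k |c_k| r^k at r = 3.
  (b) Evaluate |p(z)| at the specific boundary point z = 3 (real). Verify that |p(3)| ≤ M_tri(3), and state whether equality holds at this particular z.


Coefficients: c_0 = -3, c_1 = 1, c_2 = -2. Radius r = 3.
Part (a). Triangle bound: M_tri(r) = Σ_k |c_k| r^k
  = |-3|·3^0 + |1|·3^1 + |-2|·3^2
  = 3 + 3 + 18 = 24.
This bounds M(r) := max_{|z|=r} |p(z)| from above; equality holds iff all terms c_k z^k can be made to align in phase at a single z on |z|=r.
Part (b). At z = 3 (real, on the circle |z| = r):
  p(3) = (-3)·3^0 + (1)·3^1 + (-2)·3^2 = -18.
  |p(3)| = 18.
Check: |p(3)| = 18 ≤ 24 = M_tri(3). ✓ Equality does not hold at z = 3 (the coefficients have mixed signs, so the terms do not all align in phase there).

M_tri(3) = 24; |p(3)| = 18; equality at z=3: no.


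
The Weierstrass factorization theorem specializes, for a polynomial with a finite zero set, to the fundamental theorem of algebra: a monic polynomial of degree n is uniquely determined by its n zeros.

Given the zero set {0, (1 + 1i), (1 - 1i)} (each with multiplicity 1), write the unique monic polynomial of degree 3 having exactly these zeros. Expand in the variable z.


The polynomial is p(z) = ∏_{α ∈ S} (z − α), where S = {0, (1 + 1i), (1 - 1i)}.
Expanding the product yields: p(z) = z^3 -2·z^2 + 2·z.
Note conjugate pairs combine to real quadratics: (z − (1+1i))(z − (1−1i)) = z² − 2z + 2.
The resulting polynomial has degree 3 and real coefficients as required.

p(z) = z^3 -2·z^2 + 2·z.


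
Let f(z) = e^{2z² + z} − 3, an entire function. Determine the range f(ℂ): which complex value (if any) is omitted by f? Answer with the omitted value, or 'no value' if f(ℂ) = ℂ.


Little Picard bounds the complement of f(ℂ) to at most one point.
The exponent g(z) = 2z² + z is a nonconstant polynomial, hence surjective onto ℂ. So e^{g(z)} takes every value in {e^w : w ∈ ℂ} = ℂ ∖ {0}. Adding -3 shifts the range to ℂ ∖ {-3}. f omits exactly -3.

Omitted value: -3.


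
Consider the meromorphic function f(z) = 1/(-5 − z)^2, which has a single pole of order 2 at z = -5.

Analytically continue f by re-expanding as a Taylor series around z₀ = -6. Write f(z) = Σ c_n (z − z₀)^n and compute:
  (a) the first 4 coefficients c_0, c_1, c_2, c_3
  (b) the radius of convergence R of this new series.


Let w = z − z₀, so z = z₀ + w.
Then -5 − z = -5 − (z₀ + w) = (-5 − z₀) − w = 1 − w.
f(z) = 1/(1 − w)^2 = (1/(1)^2) · (1 − w/(1))^{−2}.
By the binomial series (1−u)^{−2} = Σ_{n≥0} C(n+1, 1) u^n for |u|<1, with u = w/(1):
  c_n = C(n+1, 1) / (1)^(n+2).
  c_0 = 1/(1)^2 = 1.
  c_1 = 2/(1)^3 = 2.
  c_2 = 3/(1)^4 = 3.
  c_3 = 4/(1)^5 = 4.
The series is valid for |w/d| < 1, i.e. |z − z₀| < |d|.
Radius of convergence: R = |-5 − z₀| = |1| = 1 (distance from z₀ to the singularity z = -5).

c_0 = 1, c_1 = 2, c_2 = 3, c_3 = 4; R = 1.


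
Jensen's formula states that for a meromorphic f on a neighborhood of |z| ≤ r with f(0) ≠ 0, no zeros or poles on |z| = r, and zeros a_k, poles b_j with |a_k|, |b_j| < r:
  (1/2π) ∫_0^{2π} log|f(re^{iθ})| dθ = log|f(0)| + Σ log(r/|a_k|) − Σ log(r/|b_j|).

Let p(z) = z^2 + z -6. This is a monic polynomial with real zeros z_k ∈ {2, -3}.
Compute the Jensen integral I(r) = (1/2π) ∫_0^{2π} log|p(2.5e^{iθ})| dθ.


Zeros: -3, 2; r = 2.5.
Inside |z| < r: 2. Outside (|z| ≥ r): -3.
p(0) = -6, so log|p(0)| = log(6) = 1.7918.
Apply Jensen: I(r) = log|p(0)| + Σ_k log(r/|z_k|), summed over zeros inside |z| < r.
  log(r/|z_k|) for z_k = 2: log(2.5/2) = 0.2231
  Outside zeros (-3) contribute nothing to the Jensen sum.
Sum over inside zeros: 0.2231.
I(r) = log|p(0)| + (inside sum) = 1.7918 + 0.2231 = 2.0149.
Note: since some zeros are outside |z| ≤ r, the simplified n·log(r) form does NOT apply — only the inside zeros contribute.

I(r) ≈ 2.0149.


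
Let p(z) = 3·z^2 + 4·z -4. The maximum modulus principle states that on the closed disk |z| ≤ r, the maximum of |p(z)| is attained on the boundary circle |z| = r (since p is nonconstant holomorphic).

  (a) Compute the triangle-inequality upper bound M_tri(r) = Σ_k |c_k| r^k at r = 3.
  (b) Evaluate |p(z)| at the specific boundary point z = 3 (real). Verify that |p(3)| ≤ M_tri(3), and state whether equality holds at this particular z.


Coefficients: c_0 = -4, c_1 = 4, c_2 = 3. Radius r = 3.
Part (a). Triangle bound: M_tri(r) = Σ_k |c_k| r^k
  = |-4|·3^0 + |4|·3^1 + |3|·3^2
  = 4 + 12 + 27 = 43.
This bounds M(r) := max_{|z|=r} |p(z)| from above; equality holds iff all terms c_k z^k can be made to align in phase at a single z on |z|=r.
Part (b). At z = 3 (real, on the circle |z| = r):
  p(3) = (-4)·3^0 + (4)·3^1 + (3)·3^2 = 35.
  |p(3)| = 35.
Check: |p(3)| = 35 ≤ 43 = M_tri(3). ✓ Equality does not hold at z = 3 (the coefficients have mixed signs, so the terms do not all align in phase there).

M_tri(3) = 43; |p(3)| = 35; equality at z=3: no.


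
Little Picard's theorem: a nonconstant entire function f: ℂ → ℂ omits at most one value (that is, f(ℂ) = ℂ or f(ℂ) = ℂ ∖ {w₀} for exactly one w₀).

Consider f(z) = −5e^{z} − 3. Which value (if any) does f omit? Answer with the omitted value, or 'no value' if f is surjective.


Little Picard bounds the complement of f(ℂ) to at most one point.
e^{z} is never zero on ℂ, so -5·e^{z} takes every value in ℂ ∖ {0}. Adding -3 shifts the range to ℂ ∖ {-3}. Thus f omits exactly the value -3.

Omitted value: -3.


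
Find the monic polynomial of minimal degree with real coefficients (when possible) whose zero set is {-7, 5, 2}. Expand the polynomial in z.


The polynomial is p(z) = ∏_{α ∈ S} (z − α), where S = {-7, 5, 2}.
Expanding the product yields: p(z) = z^3 -39·z + 70.
The resulting polynomial has degree 3 and real coefficients as required.

p(z) = z^3 -39·z + 70.


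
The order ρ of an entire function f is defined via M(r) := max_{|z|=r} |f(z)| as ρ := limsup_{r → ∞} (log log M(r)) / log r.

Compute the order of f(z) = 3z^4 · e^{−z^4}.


M(r) = max_{|z|=r} |3|·|z|^4·|e^{−z^4}| = 3·r^4 · e^{1r^4} (the factors attain their maxima compatibly on |z|=r). Then log M(r) = log 3 + 4·log r + 1r^4, dominated by the last term, so log log M(r) ~ 4·log r. The polynomial factor 3z^4 contributes only a log r term and does not affect the order. ρ = 4.
Therefore ρ = 4.

Order ρ = 4.


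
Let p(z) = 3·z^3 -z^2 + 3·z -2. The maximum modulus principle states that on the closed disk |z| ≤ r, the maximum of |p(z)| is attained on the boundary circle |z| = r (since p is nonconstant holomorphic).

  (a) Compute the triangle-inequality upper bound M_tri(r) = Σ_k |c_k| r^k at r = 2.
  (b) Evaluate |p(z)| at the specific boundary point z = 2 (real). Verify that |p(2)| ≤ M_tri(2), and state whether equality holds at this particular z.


Coefficients: c_0 = -2, c_1 = 3, c_2 = -1, c_3 = 3. Radius r = 2.
Part (a). Triangle bound: M_tri(r) = Σ_k |c_k| r^k
  = |-2|·2^0 + |3|·2^1 + |-1|·2^2 + |3|·2^3
  = 2 + 6 + 4 + 24 = 36.
This bounds M(r) := max_{|z|=r} |p(z)| from above; equality holds iff all terms c_k z^k can be made to align in phase at a single z on |z|=r.
Part (b). At z = 2 (real, on the circle |z| = r):
  p(2) = (-2)·2^0 + (3)·2^1 + (-1)·2^2 + (3)·2^3 = 24.
  |p(2)| = 24.
Check: |p(2)| = 24 ≤ 36 = M_tri(2). ✓ Equality does not hold at z = 2 (the coefficients have mixed signs, so the terms do not all align in phase there).

M_tri(2) = 36; |p(2)| = 24; equality at z=2: no.


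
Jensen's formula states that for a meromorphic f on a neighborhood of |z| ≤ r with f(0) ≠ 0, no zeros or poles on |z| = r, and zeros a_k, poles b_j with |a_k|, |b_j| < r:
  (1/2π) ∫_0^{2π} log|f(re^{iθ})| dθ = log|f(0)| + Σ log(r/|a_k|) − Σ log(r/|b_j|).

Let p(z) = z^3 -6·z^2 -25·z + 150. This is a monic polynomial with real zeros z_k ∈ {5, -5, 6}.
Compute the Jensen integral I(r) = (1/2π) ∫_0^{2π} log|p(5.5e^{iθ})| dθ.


Zeros: -5, 5, 6; r = 5.5.
Inside |z| < r: -5, 5. Outside (|z| ≥ r): 6.
p(0) = 150, so log|p(0)| = log(150) = 5.0106.
Apply Jensen: I(r) = log|p(0)| + Σ_k log(r/|z_k|), summed over zeros inside |z| < r.
  log(r/|z_k|) for z_k = 5: log(5.5/5) = 0.0953
  log(r/|z_k|) for z_k = -5: log(5.5/5) = 0.0953
  Outside zeros (6) contribute nothing to the Jensen sum.
Sum over inside zeros: 0.1906.
I(r) = log|p(0)| + (inside sum) = 5.0106 + 0.1906 = 5.2013.
Note: since some zeros are outside |z| ≤ r, the simplified n·log(r) form does NOT apply — only the inside zeros contribute.

I(r) ≈ 5.2013.


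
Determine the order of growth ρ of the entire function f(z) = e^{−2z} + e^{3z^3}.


Each summand is entire of order 1 and 3 respectively (as in the single-exponential case). The order of a sum is at most the max of the orders, so ρ ≤ 3. For the lower bound: on |z|=r choose arg z so that 3z^3 is real positive; then |e^{3z^3}| = e^{3r^3} while |e^{-2z}| ≤ e^{2r^1} = o(e^{3r^3}). So |f| ≥ e^{3r^3}(1 − o(1)) and ρ ≥ 3. Hence ρ = max(1, 3) = 3.
Therefore ρ = 3.

Order ρ = 3.


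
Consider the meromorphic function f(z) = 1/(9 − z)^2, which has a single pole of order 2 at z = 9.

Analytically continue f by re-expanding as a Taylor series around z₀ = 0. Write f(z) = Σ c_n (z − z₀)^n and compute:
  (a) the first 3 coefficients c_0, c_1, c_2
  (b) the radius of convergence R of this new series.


Let w = z − z₀, so z = z₀ + w.
Then 9 − z = 9 − (z₀ + w) = (9 − z₀) − w = 9 − w.
f(z) = 1/(9 − w)^2 = (1/(9)^2) · (1 − w/(9))^{−2}.
By the binomial series (1−u)^{−2} = Σ_{n≥0} C(n+1, 1) u^n for |u|<1, with u = w/(9):
  c_n = C(n+1, 1) / (9)^(n+2).
  c_0 = 1/(9)^2 = 1/81.
  c_1 = 2/(9)^3 = 2/729.
  c_2 = 3/(9)^4 = 1/2187.
The series is valid for |w/d| < 1, i.e. |z − z₀| < |d|.
Radius of convergence: R = |9 − z₀| = |9| = 9 (distance from z₀ to the singularity z = 9).

c_0 = 1/81, c_1 = 2/729, c_2 = 1/2187; R = 9.


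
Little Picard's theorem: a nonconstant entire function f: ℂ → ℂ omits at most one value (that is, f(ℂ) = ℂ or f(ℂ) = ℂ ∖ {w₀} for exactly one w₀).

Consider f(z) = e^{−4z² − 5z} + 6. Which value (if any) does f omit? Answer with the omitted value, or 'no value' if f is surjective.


Little Picard bounds the complement of f(ℂ) to at most one point.
The exponent g(z) = −4z² − 5z is a nonconstant polynomial, hence surjective onto ℂ. So e^{g(z)} takes every value in {e^w : w ∈ ℂ} = ℂ ∖ {0}. Adding 6 shifts the range to ℂ ∖ {6}. f omits exactly 6.

Omitted value: 6.


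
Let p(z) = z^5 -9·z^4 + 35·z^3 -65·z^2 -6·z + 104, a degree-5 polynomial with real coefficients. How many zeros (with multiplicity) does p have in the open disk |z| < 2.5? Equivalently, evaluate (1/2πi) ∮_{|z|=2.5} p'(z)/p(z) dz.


The zeros of p are: -1, (2 + 3i), (2 - 3i), 2, 4.
Their magnitudes are: 1, 3.606, 3.606, 2, 4.
Zeros with |z| < R = 2.5: -1, 2.
Count = 2.
By the argument principle, (1/2πi) ∮_{|z|=R} p'(z)/p(z) dz equals exactly this count.

Number of zeros inside |z| < 2.5: 2.


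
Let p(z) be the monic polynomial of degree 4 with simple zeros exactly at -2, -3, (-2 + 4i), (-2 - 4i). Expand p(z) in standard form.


The polynomial is p(z) = ∏_{α ∈ S} (z − α), where S = {-2, -3, (-2 + 4i), (-2 - 4i)}.
Expanding the product yields: p(z) = z^4 + 9·z^3 + 46·z^2 + 124·z + 120.
Note conjugate pairs combine to real quadratics: (z − (-2+4i))(z − (-2−4i)) = z² + 4z + 20.
The resulting polynomial has degree 4 and real coefficients as required.

p(z) = z^4 + 9·z^3 + 46·z^2 + 124·z + 120.


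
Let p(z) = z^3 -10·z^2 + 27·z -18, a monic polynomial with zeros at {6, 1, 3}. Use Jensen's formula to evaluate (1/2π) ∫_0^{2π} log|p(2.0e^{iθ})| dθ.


Zeros: 1, 3, 6; r = 2.0.
Inside |z| < r: 1. Outside (|z| ≥ r): 3, 6.
p(0) = -18, so log|p(0)| = log(18) = 2.8904.
Apply Jensen: I(r) = log|p(0)| + Σ_k log(r/|z_k|), summed over zeros inside |z| < r.
  log(r/|z_k|) for z_k = 1: log(2.0/1) = 0.6931
  Outside zeros (3, 6) contribute nothing to the Jensen sum.
Sum over inside zeros: 0.6931.
I(r) = log|p(0)| + (inside sum) = 2.8904 + 0.6931 = 3.5835.
Note: since some zeros are outside |z| ≤ r, the simplified n·log(r) form does NOT apply — only the inside zeros contribute.

I(r) ≈ 3.5835.


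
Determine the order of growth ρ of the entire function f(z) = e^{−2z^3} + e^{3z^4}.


Each summand is entire of order 3 and 4 respectively (as in the single-exponential case). The order of a sum is at most the max of the orders, so ρ ≤ 4. For the lower bound: on |z|=r choose arg z so that 3z^4 is real positive; then |e^{3z^4}| = e^{3r^4} while |e^{-2z^3}| ≤ e^{2r^3} = o(e^{3r^4}). So |f| ≥ e^{3r^4}(1 − o(1)) and ρ ≥ 4. Hence ρ = max(3, 4) = 4.
Therefore ρ = 4.

Order ρ = 4.


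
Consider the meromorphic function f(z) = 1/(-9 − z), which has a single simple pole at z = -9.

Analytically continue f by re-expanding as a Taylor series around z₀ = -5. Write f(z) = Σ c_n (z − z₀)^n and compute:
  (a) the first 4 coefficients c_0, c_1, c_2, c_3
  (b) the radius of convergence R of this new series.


Let w = z − z₀, so z = z₀ + w.
Then -9 − z = -9 − (z₀ + w) = (-9 − z₀) − w = -4 − w.
f(z) = 1/(-4 − w) = (1/(-4)) · 1/(1 − w/(-4)) = Σ_{n≥0} w^n / (-4)^(n+1).
So c_n = 1/(-4)^(n+1):
  c_0 = 1/(-4)^1 = -1/4.
  c_1 = 1/(-4)^2 = 1/16.
  c_2 = 1/(-4)^3 = -1/64.
  c_3 = 1/(-4)^4 = 1/256.
The series is valid for |w/d| < 1, i.e. |z − z₀| < |d|.
Radius of convergence: R = |-9 − z₀| = |-4| = 4 (distance from z₀ to the singularity z = -9).

c_0 = -1/4, c_1 = 1/16, c_2 = -1/64, c_3 = 1/256; R = 4.


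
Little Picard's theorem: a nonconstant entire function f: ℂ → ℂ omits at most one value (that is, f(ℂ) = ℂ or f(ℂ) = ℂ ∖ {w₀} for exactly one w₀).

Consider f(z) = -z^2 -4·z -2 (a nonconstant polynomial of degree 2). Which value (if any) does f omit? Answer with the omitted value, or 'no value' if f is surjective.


Little Picard bounds the complement of f(ℂ) to at most one point.
For every w ∈ ℂ, the equation p(z) − w = 0 is a nonconstant polynomial in z and hence has at least one root by the fundamental theorem of algebra. So p is surjective onto ℂ, omitting no value.

Omitted value: no value.


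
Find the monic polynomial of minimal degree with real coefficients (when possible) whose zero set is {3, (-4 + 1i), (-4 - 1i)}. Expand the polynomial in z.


The polynomial is p(z) = ∏_{α ∈ S} (z − α), where S = {3, (-4 + 1i), (-4 - 1i)}.
Expanding the product yields: p(z) = z^3 + 5·z^2 -7·z -51.
Note conjugate pairs combine to real quadratics: (z − (-4+1i))(z − (-4−1i)) = z² + 8z + 17.
The resulting polynomial has degree 3 and real coefficients as required.

p(z) = z^3 + 5·z^2 -7·z -51.


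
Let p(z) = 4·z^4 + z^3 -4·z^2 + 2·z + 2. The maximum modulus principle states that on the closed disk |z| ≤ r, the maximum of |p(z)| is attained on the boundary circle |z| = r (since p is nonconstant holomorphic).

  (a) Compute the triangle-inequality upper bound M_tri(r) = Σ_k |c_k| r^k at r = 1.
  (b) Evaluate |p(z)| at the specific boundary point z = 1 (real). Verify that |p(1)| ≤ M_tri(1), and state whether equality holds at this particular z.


Coefficients: c_0 = 2, c_1 = 2, c_2 = -4, c_3 = 1, c_4 = 4. Radius r = 1.
Part (a). Triangle bound: M_tri(r) = Σ_k |c_k| r^k
  = |2|·1^0 + |2|·1^1 + |-4|·1^2 + |1|·1^3 + |4|·1^4
  = 2 + 2 + 4 + 1 + 4 = 13.
This bounds M(r) := max_{|z|=r} |p(z)| from above; equality holds iff all terms c_k z^k can be made to align in phase at a single z on |z|=r.
Part (b). At z = 1 (real, on the circle |z| = r):
  p(1) = (2)·1^0 + (2)·1^1 + (-4)·1^2 + (1)·1^3 + (4)·1^4 = 5.
  |p(1)| = 5.
Check: |p(1)| = 5 ≤ 13 = M_tri(1). ✓ Equality does not hold at z = 1 (the coefficients have mixed signs, so the terms do not all align in phase there).

M_tri(1) = 13; |p(1)| = 5; equality at z=1: no.


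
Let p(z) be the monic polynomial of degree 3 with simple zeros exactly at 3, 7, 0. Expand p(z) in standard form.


The polynomial is p(z) = ∏_{α ∈ S} (z − α), where S = {3, 7, 0}.
Expanding the product yields: p(z) = z^3 -10·z^2 + 21·z.
The resulting polynomial has degree 3 and real coefficients as required.

p(z) = z^3 -10·z^2 + 21·z.


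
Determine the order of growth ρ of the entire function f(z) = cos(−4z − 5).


cos(w) is a linear combination of e^{iw} and e^{−iw} (or e^w, e^{−w} in the hyperbolic case), so |cos(w)| ≤ e^{|w|}. With w = −4z − 5, |w| ≤ 4|z| + 5 = 4r + 5 on |z| = r, giving M(r) ≤ e^{4r + 5}, so ρ ≤ 1. On a suitable ray (z = it for sin/cos; z = t for sinh/cosh, t real → ∞), |cos(−4z − 5)| grows like e^{4|t|}/2, so ρ ≥ 1. Hence ρ = 1.
Therefore ρ = 1.

Order ρ = 1.


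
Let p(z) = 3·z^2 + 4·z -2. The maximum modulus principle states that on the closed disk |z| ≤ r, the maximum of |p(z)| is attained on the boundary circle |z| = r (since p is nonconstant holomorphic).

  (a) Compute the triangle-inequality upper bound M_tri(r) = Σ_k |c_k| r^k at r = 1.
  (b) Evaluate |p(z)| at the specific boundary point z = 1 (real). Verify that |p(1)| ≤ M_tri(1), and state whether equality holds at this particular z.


Coefficients: c_0 = -2, c_1 = 4, c_2 = 3. Radius r = 1.
Part (a). Triangle bound: M_tri(r) = Σ_k |c_k| r^k
  = |-2|·1^0 + |4|·1^1 + |3|·1^2
  = 2 + 4 + 3 = 9.
This bounds M(r) := max_{|z|=r} |p(z)| from above; equality holds iff all terms c_k z^k can be made to align in phase at a single z on |z|=r.
Part (b). At z = 1 (real, on the circle |z| = r):
  p(1) = (-2)·1^0 + (4)·1^1 + (3)·1^2 = 5.
  |p(1)| = 5.
Check: |p(1)| = 5 ≤ 9 = M_tri(1). ✓ Equality does not hold at z = 1 (the coefficients have mixed signs, so the terms do not all align in phase there).

M_tri(1) = 9; |p(1)| = 5; equality at z=1: no.


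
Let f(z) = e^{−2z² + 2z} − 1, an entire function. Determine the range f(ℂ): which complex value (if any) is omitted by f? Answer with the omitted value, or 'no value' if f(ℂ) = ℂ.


Little Picard bounds the complement of f(ℂ) to at most one point.
The exponent g(z) = −2z² + 2z is a nonconstant polynomial, hence surjective onto ℂ. So e^{g(z)} takes every value in {e^w : w ∈ ℂ} = ℂ ∖ {0}. Adding -1 shifts the range to ℂ ∖ {-1}. f omits exactly -1.

Omitted value: -1.


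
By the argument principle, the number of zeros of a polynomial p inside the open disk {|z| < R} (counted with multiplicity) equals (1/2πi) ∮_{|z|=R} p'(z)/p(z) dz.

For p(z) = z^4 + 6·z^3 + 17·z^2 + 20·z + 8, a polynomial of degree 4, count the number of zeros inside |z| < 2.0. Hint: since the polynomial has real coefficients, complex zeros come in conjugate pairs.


The zeros of p are: -1, (-2 + 2i), (-2 - 2i), -1.
Their magnitudes are: 1, 2.828, 2.828, 1.
Zeros with |z| < R = 2.0: -1, -1.
Count = 2.
By the argument principle, (1/2πi) ∮_{|z|=R} p'(z)/p(z) dz equals exactly this count.

Number of zeros inside |z| < 2.0: 2.


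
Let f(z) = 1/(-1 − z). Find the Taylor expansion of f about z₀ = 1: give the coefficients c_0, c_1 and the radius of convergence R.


Let w = z − z₀, so z = z₀ + w.
Then -1 − z = -1 − (z₀ + w) = (-1 − z₀) − w = -2 − w.
f(z) = 1/(-2 − w) = (1/(-2)) · 1/(1 − w/(-2)) = Σ_{n≥0} w^n / (-2)^(n+1).
So c_n = 1/(-2)^(n+1):
  c_0 = 1/(-2)^1 = -1/2.
  c_1 = 1/(-2)^2 = 1/4.
The series is valid for |w/d| < 1, i.e. |z − z₀| < |d|.
Radius of convergence: R = |-1 − z₀| = |-2| = 2 (distance from z₀ to the singularity z = -1).

c_0 = -1/2, c_1 = 1/4; R = 2.


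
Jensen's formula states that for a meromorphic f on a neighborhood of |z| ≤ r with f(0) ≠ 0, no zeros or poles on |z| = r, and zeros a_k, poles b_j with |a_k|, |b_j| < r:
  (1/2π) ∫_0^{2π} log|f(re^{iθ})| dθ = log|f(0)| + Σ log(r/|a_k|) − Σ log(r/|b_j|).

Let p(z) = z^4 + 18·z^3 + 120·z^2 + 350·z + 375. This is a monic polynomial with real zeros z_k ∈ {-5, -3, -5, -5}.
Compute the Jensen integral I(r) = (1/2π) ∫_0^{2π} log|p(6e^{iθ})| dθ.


Zeros: -5, -5, -5, -3; r = 6.
Inside |z| < r: -5, -5, -5, -3. Outside (|z| ≥ r): ∅.
p(0) = 375, so log|p(0)| = log(375) = 5.9269.
Apply Jensen: I(r) = log|p(0)| + Σ_k log(r/|z_k|), summed over zeros inside |z| < r.
  log(r/|z_k|) for z_k = -5: log(6/5) = 0.1823
  log(r/|z_k|) for z_k = -3: log(6/3) = 0.6931
  log(r/|z_k|) for z_k = -5: log(6/5) = 0.1823
  log(r/|z_k|) for z_k = -5: log(6/5) = 0.1823
Sum over inside zeros: 1.2401.
I(r) = log|p(0)| + (inside sum) = 5.9269 + 1.2401 = 7.1670.
Closed form (all zeros inside, monic): I(r) = n·log(r) = 4·log(6) = 7.1670. ✓

I(r) ≈ 7.1670.


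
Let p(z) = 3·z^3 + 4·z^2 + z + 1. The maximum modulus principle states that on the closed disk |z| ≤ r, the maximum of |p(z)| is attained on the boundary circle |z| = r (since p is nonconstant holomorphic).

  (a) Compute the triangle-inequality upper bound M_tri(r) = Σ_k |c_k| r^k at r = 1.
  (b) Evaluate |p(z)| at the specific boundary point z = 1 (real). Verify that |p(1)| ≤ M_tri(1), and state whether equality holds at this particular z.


Coefficients: c_0 = 1, c_1 = 1, c_2 = 4, c_3 = 3. Radius r = 1.
Part (a). Triangle bound: M_tri(r) = Σ_k |c_k| r^k
  = |1|·1^0 + |1|·1^1 + |4|·1^2 + |3|·1^3
  = 1 + 1 + 4 + 3 = 9.
This bounds M(r) := max_{|z|=r} |p(z)| from above; equality holds iff all terms c_k z^k can be made to align in phase at a single z on |z|=r.
Part (b). At z = 1 (real, on the circle |z| = r):
  p(1) = (1)·1^0 + (1)·1^1 + (4)·1^2 + (3)·1^3 = 9.
  |p(1)| = 9.
Since all nonzero coefficients share the same sign, |p(1)| = 9 = M_tri(1); the triangle bound is attained at z = 1, so in fact M(r) = 9.

M_tri(1) = 9; |p(1)| = 9; equality at z=1: yes.


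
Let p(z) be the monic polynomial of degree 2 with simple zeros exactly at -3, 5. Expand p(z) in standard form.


The polynomial is p(z) = ∏_{α ∈ S} (z − α), where S = {-3, 5}.
Expanding the product yields: p(z) = z^2 -2·z -15.
The resulting polynomial has degree 2 and real coefficients as required.

p(z) = z^2 -2·z -15.


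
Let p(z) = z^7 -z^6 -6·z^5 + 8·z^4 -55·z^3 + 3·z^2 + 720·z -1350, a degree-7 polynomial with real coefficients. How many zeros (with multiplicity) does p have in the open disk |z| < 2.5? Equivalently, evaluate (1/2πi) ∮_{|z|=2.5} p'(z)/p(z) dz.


The zeros of p are: (-3 + 1i), (-3 - 1i), (2 + 1i), (2 - 1i), (0 + 3i), (0 - 3i), 3.
Their magnitudes are: 3.162, 3.162, 2.236, 2.236, 3, 3, 3.
Zeros with |z| < R = 2.5: (2 + 1i), (2 - 1i).
Count = 2.
By the argument principle, (1/2πi) ∮_{|z|=R} p'(z)/p(z) dz equals exactly this count.

Number of zeros inside |z| < 2.5: 2.


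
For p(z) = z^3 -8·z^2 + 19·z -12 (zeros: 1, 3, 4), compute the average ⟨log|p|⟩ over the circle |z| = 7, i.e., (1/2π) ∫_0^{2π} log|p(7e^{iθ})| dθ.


Zeros: 1, 3, 4; r = 7.
Inside |z| < r: 1, 3, 4. Outside (|z| ≥ r): ∅.
p(0) = -12, so log|p(0)| = log(12) = 2.4849.
Apply Jensen: I(r) = log|p(0)| + Σ_k log(r/|z_k|), summed over zeros inside |z| < r.
  log(r/|z_k|) for z_k = 1: log(7/1) = 1.9459
  log(r/|z_k|) for z_k = 3: log(7/3) = 0.8473
  log(r/|z_k|) for z_k = 4: log(7/4) = 0.5596
Sum over inside zeros: 3.3528.
I(r) = log|p(0)| + (inside sum) = 2.4849 + 3.3528 = 5.8377.
Closed form (all zeros inside, monic): I(r) = n·log(r) = 3·log(7) = 5.8377. ✓

I(r) ≈ 5.8377.


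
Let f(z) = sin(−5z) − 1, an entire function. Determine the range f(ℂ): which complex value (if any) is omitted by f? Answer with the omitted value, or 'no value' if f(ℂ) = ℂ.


Little Picard bounds the complement of f(ℂ) to at most one point.
sin is entire and surjective onto ℂ: for every w ∈ ℂ, sin(ζ) = w has a solution ζ ∈ ℂ (e.g., via the complex inverse arcsin). With ζ = −5z this gives z = ζ/(-5). Then 1·sin(−5z) takes every value in 1·ℂ = ℂ, and adding -1 is a bijection of ℂ. So f is surjective and omits no value. (Note: only on the real line is sin bounded by [−1, 1].)

Omitted value: no value.


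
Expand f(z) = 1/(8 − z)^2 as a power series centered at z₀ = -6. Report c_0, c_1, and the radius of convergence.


Let w = z − z₀, so z = z₀ + w.
Then 8 − z = 8 − (z₀ + w) = (8 − z₀) − w = 14 − w.
f(z) = 1/(14 − w)^2 = (1/(14)^2) · (1 − w/(14))^{−2}.
By the binomial series (1−u)^{−2} = Σ_{n≥0} C(n+1, 1) u^n for |u|<1, with u = w/(14):
  c_n = C(n+1, 1) / (14)^(n+2).
  c_0 = 1/(14)^2 = 1/196.
  c_1 = 2/(14)^3 = 1/1372.
The series is valid for |w/d| < 1, i.e. |z − z₀| < |d|.
Radius of convergence: R = |8 − z₀| = |14| = 14 (distance from z₀ to the singularity z = 8).

c_0 = 1/196, c_1 = 1/1372; R = 14.


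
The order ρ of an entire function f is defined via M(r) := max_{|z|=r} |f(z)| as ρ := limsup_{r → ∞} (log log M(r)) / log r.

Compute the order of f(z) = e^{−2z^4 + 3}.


|e^{−2z^4 + 3}| = e^{Re(-2·z^4) + 3} ≤ e^{2|z|^4 + 3} = e^{2r^4 + 3} on |z| = r, so ρ ≤ 4. Choosing z on |z|=r so that -2·z^4 is real positive (always possible by picking arg z appropriately) gives |f(z)| = e^{2r^4 + 3}, matching the bound. The additive constant 3 does not affect log log M(r) ~ 4·log r. Hence ρ = 4.
Therefore ρ = 4.

Order ρ = 4.


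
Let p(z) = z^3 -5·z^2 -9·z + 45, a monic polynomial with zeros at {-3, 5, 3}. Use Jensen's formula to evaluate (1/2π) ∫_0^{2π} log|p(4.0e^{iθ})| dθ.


Zeros: -3, 3, 5; r = 4.0.
Inside |z| < r: -3, 3. Outside (|z| ≥ r): 5.
p(0) = 45, so log|p(0)| = log(45) = 3.8067.
Apply Jensen: I(r) = log|p(0)| + Σ_k log(r/|z_k|), summed over zeros inside |z| < r.
  log(r/|z_k|) for z_k = -3: log(4.0/3) = 0.2877
  log(r/|z_k|) for z_k = 3: log(4.0/3) = 0.2877
  Outside zeros (5) contribute nothing to the Jensen sum.
Sum over inside zeros: 0.5754.
I(r) = log|p(0)| + (inside sum) = 3.8067 + 0.5754 = 4.3820.
Note: since some zeros are outside |z| ≤ r, the simplified n·log(r) form does NOT apply — only the inside zeros contribute.

I(r) ≈ 4.3820.


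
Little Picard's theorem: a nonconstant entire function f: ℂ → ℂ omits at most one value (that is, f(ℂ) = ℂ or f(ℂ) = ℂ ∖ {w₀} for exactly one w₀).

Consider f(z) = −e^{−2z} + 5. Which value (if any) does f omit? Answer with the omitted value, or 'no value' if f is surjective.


Little Picard bounds the complement of f(ℂ) to at most one point.
e^{−2z} is never zero on ℂ, so -1·e^{−2z} takes every value in ℂ ∖ {0}. Adding 5 shifts the range to ℂ ∖ {5}. Thus f omits exactly the value 5.

Omitted value: 5.


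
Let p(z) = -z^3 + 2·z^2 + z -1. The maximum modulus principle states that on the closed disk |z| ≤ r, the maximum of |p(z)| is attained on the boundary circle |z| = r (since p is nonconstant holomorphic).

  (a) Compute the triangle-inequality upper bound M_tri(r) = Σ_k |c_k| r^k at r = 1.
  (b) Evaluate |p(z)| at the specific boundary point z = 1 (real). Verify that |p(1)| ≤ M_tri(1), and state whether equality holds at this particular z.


Coefficients: c_0 = -1, c_1 = 1, c_2 = 2, c_3 = -1. Radius r = 1.
Part (a). Triangle bound: M_tri(r) = Σ_k |c_k| r^k
  = |-1|·1^0 + |1|·1^1 + |2|·1^2 + |-1|·1^3
  = 1 + 1 + 2 + 1 = 5.
This bounds M(r) := max_{|z|=r} |p(z)| from above; equality holds iff all terms c_k z^k can be made to align in phase at a single z on |z|=r.
Part (b). At z = 1 (real, on the circle |z| = r):
  p(1) = (-1)·1^0 + (1)·1^1 + (2)·1^2 + (-1)·1^3 = 1.
  |p(1)| = 1.
Check: |p(1)| = 1 ≤ 5 = M_tri(1). ✓ Equality does not hold at z = 1 (the coefficients have mixed signs, so the terms do not all align in phase there).

M_tri(1) = 5; |p(1)| = 1; equality at z=1: no.


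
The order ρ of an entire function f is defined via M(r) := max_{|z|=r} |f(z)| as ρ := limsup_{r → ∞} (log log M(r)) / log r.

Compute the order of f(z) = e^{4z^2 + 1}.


|e^{4z^2 + 1}| = e^{Re(4·z^2) + 1} ≤ e^{4|z|^2 + 1} = e^{4r^2 + 1} on |z| = r, so ρ ≤ 2. Choosing z on |z|=r so that 4·z^2 is real positive (always possible by picking arg z appropriately) gives |f(z)| = e^{4r^2 + 1}, matching the bound. The additive constant 1 does not affect log log M(r) ~ 2·log r. Hence ρ = 2.
Therefore ρ = 2.

Order ρ = 2.


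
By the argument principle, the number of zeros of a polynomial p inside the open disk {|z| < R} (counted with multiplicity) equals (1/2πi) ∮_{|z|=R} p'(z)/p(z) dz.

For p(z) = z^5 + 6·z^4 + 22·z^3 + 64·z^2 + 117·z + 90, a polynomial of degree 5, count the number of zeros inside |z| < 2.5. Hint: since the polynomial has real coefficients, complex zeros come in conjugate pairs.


The zeros of p are: (0 + 3i), (0 - 3i), (-2 + 1i), (-2 - 1i), -2.
Their magnitudes are: 3, 3, 2.236, 2.236, 2.
Zeros with |z| < R = 2.5: (-2 + 1i), (-2 - 1i), -2.
Count = 3.
By the argument principle, (1/2πi) ∮_{|z|=R} p'(z)/p(z) dz equals exactly this count.

Number of zeros inside |z| < 2.5: 3.


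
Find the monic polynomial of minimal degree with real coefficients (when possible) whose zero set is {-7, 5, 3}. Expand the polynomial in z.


The polynomial is p(z) = ∏_{α ∈ S} (z − α), where S = {-7, 5, 3}.
Expanding the product yields: p(z) = z^3 -z^2 -41·z + 105.
The resulting polynomial has degree 3 and real coefficients as required.

p(z) = z^3 -z^2 -41·z + 105.


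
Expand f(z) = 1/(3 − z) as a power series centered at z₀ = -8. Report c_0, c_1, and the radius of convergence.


Let w = z − z₀, so z = z₀ + w.
Then 3 − z = 3 − (z₀ + w) = (3 − z₀) − w = 11 − w.
f(z) = 1/(11 − w) = (1/(11)) · 1/(1 − w/(11)) = Σ_{n≥0} w^n / (11)^(n+1).
So c_n = 1/(11)^(n+1):
  c_0 = 1/(11)^1 = 1/11.
  c_1 = 1/(11)^2 = 1/121.
The series is valid for |w/d| < 1, i.e. |z − z₀| < |d|.
Radius of convergence: R = |3 − z₀| = |11| = 11 (distance from z₀ to the singularity z = 3).

c_0 = 1/11, c_1 = 1/121; R = 11.


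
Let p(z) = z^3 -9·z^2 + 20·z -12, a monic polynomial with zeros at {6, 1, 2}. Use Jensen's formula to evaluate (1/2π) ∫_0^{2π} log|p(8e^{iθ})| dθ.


Zeros: 1, 2, 6; r = 8.
Inside |z| < r: 1, 2, 6. Outside (|z| ≥ r): ∅.
p(0) = -12, so log|p(0)| = log(12) = 2.4849.
Apply Jensen: I(r) = log|p(0)| + Σ_k log(r/|z_k|), summed over zeros inside |z| < r.
  log(r/|z_k|) for z_k = 6: log(8/6) = 0.2877
  log(r/|z_k|) for z_k = 1: log(8/1) = 2.0794
  log(r/|z_k|) for z_k = 2: log(8/2) = 1.3863
Sum over inside zeros: 3.7534.
I(r) = log|p(0)| + (inside sum) = 2.4849 + 3.7534 = 6.2383.
Closed form (all zeros inside, monic): I(r) = n·log(r) = 3·log(8) = 6.2383. ✓

I(r) ≈ 6.2383.


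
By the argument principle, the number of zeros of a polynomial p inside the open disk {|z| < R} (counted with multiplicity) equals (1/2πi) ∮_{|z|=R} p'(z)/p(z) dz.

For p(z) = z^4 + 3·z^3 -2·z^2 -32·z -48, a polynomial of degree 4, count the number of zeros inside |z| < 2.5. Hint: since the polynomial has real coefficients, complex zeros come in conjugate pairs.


The zeros of p are: -2, (-2 + 2i), (-2 - 2i), 3.
Their magnitudes are: 2, 2.828, 2.828, 3.
Zeros with |z| < R = 2.5: -2.
Count = 1.
By the argument principle, (1/2πi) ∮_{|z|=R} p'(z)/p(z) dz equals exactly this count.

Number of zeros inside |z| < 2.5: 1.


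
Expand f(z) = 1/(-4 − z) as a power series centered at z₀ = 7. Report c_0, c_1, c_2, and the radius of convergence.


Let w = z − z₀, so z = z₀ + w.
Then -4 − z = -4 − (z₀ + w) = (-4 − z₀) − w = -11 − w.
f(z) = 1/(-11 − w) = (1/(-11)) · 1/(1 − w/(-11)) = Σ_{n≥0} w^n / (-11)^(n+1).
So c_n = 1/(-11)^(n+1):
  c_0 = 1/(-11)^1 = -1/11.
  c_1 = 1/(-11)^2 = 1/121.
  c_2 = 1/(-11)^3 = -1/1331.
The series is valid for |w/d| < 1, i.e. |z − z₀| < |d|.
Radius of convergence: R = |-4 − z₀| = |-11| = 11 (distance from z₀ to the singularity z = -4).

c_0 = -1/11, c_1 = 1/121, c_2 = -1/1331; R = 11.


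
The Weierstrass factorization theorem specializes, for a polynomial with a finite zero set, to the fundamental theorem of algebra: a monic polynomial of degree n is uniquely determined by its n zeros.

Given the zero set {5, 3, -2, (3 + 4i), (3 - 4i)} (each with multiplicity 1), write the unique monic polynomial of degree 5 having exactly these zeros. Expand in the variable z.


The polynomial is p(z) = ∏_{α ∈ S} (z − α), where S = {5, 3, -2, (3 + 4i), (3 - 4i)}.
Expanding the product yields: p(z) = z^5 -12·z^4 + 60·z^3 -114·z^2 -205·z + 750.
Note conjugate pairs combine to real quadratics: (z − (3+4i))(z − (3−4i)) = z² − 6z + 25.
The resulting polynomial has degree 5 and real coefficients as required.

p(z) = z^5 -12·z^4 + 60·z^3 -114·z^2 -205·z + 750.


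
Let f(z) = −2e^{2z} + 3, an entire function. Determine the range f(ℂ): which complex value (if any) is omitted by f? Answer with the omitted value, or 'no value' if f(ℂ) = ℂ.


Little Picard bounds the complement of f(ℂ) to at most one point.
e^{2z} is never zero on ℂ, so -2·e^{2z} takes every value in ℂ ∖ {0}. Adding 3 shifts the range to ℂ ∖ {3}. Thus f omits exactly the value 3.

Omitted value: 3.


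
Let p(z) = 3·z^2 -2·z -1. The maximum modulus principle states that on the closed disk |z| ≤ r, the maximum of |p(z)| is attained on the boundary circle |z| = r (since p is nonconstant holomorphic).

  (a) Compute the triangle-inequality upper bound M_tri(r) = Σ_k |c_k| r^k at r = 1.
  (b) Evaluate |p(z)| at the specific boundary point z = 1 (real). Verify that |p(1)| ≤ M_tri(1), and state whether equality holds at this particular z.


Coefficients: c_0 = -1, c_1 = -2, c_2 = 3. Radius r = 1.
Part (a). Triangle bound: M_tri(r) = Σ_k |c_k| r^k
  = |-1|·1^0 + |-2|·1^1 + |3|·1^2
  = 1 + 2 + 3 = 6.
This bounds M(r) := max_{|z|=r} |p(z)| from above; equality holds iff all terms c_k z^k can be made to align in phase at a single z on |z|=r.
Part (b). At z = 1 (real, on the circle |z| = r):
  p(1) = (-1)·1^0 + (-2)·1^1 + (3)·1^2 = 0.
  |p(1)| = 0.
Check: |p(1)| = 0 ≤ 6 = M_tri(1). ✓ Equality does not hold at z = 1 (the coefficients have mixed signs, so the terms do not all align in phase there).

M_tri(1) = 6; |p(1)| = 0; equality at z=1: no.


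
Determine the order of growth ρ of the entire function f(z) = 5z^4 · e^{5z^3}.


M(r) = max_{|z|=r} |5|·|z|^4·|e^{5z^3}| = 5·r^4 · e^{5r^3} (the factors attain their maxima compatibly on |z|=r). Then log M(r) = log 5 + 4·log r + 5r^3, dominated by the last term, so log log M(r) ~ 3·log r. The polynomial factor 5z^4 contributes only a log r term and does not affect the order. ρ = 3.
Therefore ρ = 3.

Order ρ = 3.


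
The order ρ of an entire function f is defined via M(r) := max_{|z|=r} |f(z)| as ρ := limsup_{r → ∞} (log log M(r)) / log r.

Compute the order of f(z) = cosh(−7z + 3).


cosh(w) is a linear combination of e^{iw} and e^{−iw} (or e^w, e^{−w} in the hyperbolic case), so |cosh(w)| ≤ e^{|w|}. With w = −7z + 3, |w| ≤ 7|z| + 3 = 7r + 3 on |z| = r, giving M(r) ≤ e^{7r + 3}, so ρ ≤ 1. On a suitable ray (z = it for sin/cos; z = t for sinh/cosh, t real → ∞), |cosh(−7z + 3)| grows like e^{7|t|}/2, so ρ ≥ 1. Hence ρ = 1.
Therefore ρ = 1.

Order ρ = 1.


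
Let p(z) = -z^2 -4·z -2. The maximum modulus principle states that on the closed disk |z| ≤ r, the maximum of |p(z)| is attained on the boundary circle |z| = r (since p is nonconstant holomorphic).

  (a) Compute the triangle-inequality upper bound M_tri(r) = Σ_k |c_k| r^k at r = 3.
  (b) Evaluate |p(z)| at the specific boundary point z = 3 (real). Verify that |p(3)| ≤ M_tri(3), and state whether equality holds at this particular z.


Coefficients: c_0 = -2, c_1 = -4, c_2 = -1. Radius r = 3.
Part (a). Triangle bound: M_tri(r) = Σ_k |c_k| r^k
  = |-2|·3^0 + |-4|·3^1 + |-1|·3^2
  = 2 + 12 + 9 = 23.
This bounds M(r) := max_{|z|=r} |p(z)| from above; equality holds iff all terms c_k z^k can be made to align in phase at a single z on |z|=r.
Part (b). At z = 3 (real, on the circle |z| = r):
  p(3) = (-2)·3^0 + (-4)·3^1 + (-1)·3^2 = -23.
  |p(3)| = 23.
Since all nonzero coefficients share the same sign, |p(3)| = 23 = M_tri(3); the triangle bound is attained at z = 3, so in fact M(r) = 23.

M_tri(3) = 23; |p(3)| = 23; equality at z=3: yes.


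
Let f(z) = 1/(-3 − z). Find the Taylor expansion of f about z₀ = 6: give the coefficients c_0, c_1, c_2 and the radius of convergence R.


Let w = z − z₀, so z = z₀ + w.
Then -3 − z = -3 − (z₀ + w) = (-3 − z₀) − w = -9 − w.
f(z) = 1/(-9 − w) = (1/(-9)) · 1/(1 − w/(-9)) = Σ_{n≥0} w^n / (-9)^(n+1).
So c_n = 1/(-9)^(n+1):
  c_0 = 1/(-9)^1 = -1/9.
  c_1 = 1/(-9)^2 = 1/81.
  c_2 = 1/(-9)^3 = -1/729.
The series is valid for |w/d| < 1, i.e. |z − z₀| < |d|.
Radius of convergence: R = |-3 − z₀| = |-9| = 9 (distance from z₀ to the singularity z = -3).

c_0 = -1/9, c_1 = 1/81, c_2 = -1/729; R = 9.


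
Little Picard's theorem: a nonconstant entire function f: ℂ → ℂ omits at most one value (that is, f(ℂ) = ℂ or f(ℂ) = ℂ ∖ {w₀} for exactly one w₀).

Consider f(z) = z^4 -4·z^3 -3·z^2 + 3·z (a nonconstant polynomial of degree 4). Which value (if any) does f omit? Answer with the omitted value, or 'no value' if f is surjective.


Little Picard bounds the complement of f(ℂ) to at most one point.
For every w ∈ ℂ, the equation p(z) − w = 0 is a nonconstant polynomial in z and hence has at least one root by the fundamental theorem of algebra. So p is surjective onto ℂ, omitting no value.

Omitted value: no value.


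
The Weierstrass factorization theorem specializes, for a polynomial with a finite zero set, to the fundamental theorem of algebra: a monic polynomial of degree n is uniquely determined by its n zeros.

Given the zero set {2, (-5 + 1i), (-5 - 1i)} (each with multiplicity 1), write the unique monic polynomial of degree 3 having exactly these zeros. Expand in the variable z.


The polynomial is p(z) = ∏_{α ∈ S} (z − α), where S = {2, (-5 + 1i), (-5 - 1i)}.
Expanding the product yields: p(z) = z^3 + 8·z^2 + 6·z -52.
Note conjugate pairs combine to real quadratics: (z − (-5+1i))(z − (-5−1i)) = z² + 10z + 26.
The resulting polynomial has degree 3 and real coefficients as required.

p(z) = z^3 + 8·z^2 + 6·z -52.


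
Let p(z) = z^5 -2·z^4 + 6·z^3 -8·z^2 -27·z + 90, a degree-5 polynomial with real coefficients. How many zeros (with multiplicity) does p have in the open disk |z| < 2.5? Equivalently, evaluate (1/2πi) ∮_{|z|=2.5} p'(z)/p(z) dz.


The zeros of p are: (0 + 3i), (0 - 3i), -2, (2 + 1i), (2 - 1i).
Their magnitudes are: 3, 3, 2, 2.236, 2.236.
Zeros with |z| < R = 2.5: -2, (2 + 1i), (2 - 1i).
Count = 3.
By the argument principle, (1/2πi) ∮_{|z|=R} p'(z)/p(z) dz equals exactly this count.

Number of zeros inside |z| < 2.5: 3.


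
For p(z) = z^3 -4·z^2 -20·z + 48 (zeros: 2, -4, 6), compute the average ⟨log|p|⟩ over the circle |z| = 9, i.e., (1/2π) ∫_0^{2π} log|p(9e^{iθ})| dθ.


Zeros: -4, 2, 6; r = 9.
Inside |z| < r: -4, 2, 6. Outside (|z| ≥ r): ∅.
p(0) = 48, so log|p(0)| = log(48) = 3.8712.
Apply Jensen: I(r) = log|p(0)| + Σ_k log(r/|z_k|), summed over zeros inside |z| < r.
  log(r/|z_k|) for z_k = 2: log(9/2) = 1.5041
  log(r/|z_k|) for z_k = -4: log(9/4) = 0.8109
  log(r/|z_k|) for z_k = 6: log(9/6) = 0.4055
Sum over inside zeros: 2.7205.
I(r) = log|p(0)| + (inside sum) = 3.8712 + 2.7205 = 6.5917.
Closed form (all zeros inside, monic): I(r) = n·log(r) = 3·log(9) = 6.5917. ✓

I(r) ≈ 6.5917.
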